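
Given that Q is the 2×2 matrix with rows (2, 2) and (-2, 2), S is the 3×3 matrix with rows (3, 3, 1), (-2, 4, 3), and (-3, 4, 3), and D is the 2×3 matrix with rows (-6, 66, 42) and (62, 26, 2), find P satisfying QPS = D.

P = [[-2, 1, 3], [5, 5, -3]]

Left-multiply by Q⁻¹ and right-multiply by S⁻¹: P = Q⁻¹DS⁻¹.
det Q = 8, so Q⁻¹ = [[1/4, -1/4], [1/4, 1/4]].
S has determinant -5; S⁻¹ = [[0, 1, -1], [3/5, -12/5, 11/5], [-4/5, 21/5, -18/5]].
Q⁻¹D = [[-17, 10, 10], [14, 23, 11]].
P = (Q⁻¹D)S⁻¹ = [[-2, 1, 3], [5, 5, -3]].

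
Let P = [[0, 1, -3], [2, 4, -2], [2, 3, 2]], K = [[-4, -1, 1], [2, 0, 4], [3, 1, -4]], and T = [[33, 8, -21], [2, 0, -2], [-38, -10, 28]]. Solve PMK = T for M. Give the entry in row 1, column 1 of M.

4

M = P⁻¹TK⁻¹ (apply P⁻¹ on the left and K⁻¹ on the right).
det P = -2, so P⁻¹ = [[-7, 11/2, -5], [4, -3, 3], [1, -1, 1]].
K has determinant -2; K⁻¹ = [[2, 3/2, 2], [-10, -13/2, -9], [-1, -1/2, -1]].
P⁻¹T = [[-30, -6, -4], [12, 2, 6], [-7, -2, 9]].
M = (P⁻¹T)K⁻¹ = [[4, -4, -2], [-2, 2, 0], [-3, -2, -5]].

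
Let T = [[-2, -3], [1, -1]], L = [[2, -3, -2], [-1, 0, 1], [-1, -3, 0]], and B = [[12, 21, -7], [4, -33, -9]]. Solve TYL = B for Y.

Y = T⁻¹BL⁻¹ (apply T⁻¹ on the left and L⁻¹ on the right).
det T = 5, so T⁻¹ = [[-1/5, 3/5], [-1/5, -2/5]].
det L = 3, so L⁻¹ = [[1, 2, -1], [-1/3, -2/3, 0], [1, 3, -1]].
T⁻¹B = [[0, -24, -4], [-4, 9, 5]].
Y = (T⁻¹B)L⁻¹ = [[4, 4, 4], [-2, 1, -1]].

Y = [[4, 4, 4], [-2, 1, -1]]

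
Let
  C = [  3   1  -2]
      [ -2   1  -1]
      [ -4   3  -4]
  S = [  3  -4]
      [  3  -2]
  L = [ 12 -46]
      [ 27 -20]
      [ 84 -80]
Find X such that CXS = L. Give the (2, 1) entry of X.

Isolating X: multiply by C⁻¹ from the left and S⁻¹ from the right, so X = C⁻¹LS⁻¹.
det C = -3, so C⁻¹ = [[1/3, 2/3, -1/3], [4/3, 20/3, -7/3], [2/3, 13/3, -5/3]].
S has determinant 6; S⁻¹ = [[-1/3, 2/3], [-1/2, 1/2]].
C⁻¹L = [[-6, -2], [0, -8], [-15, 16]].
X = (C⁻¹L)S⁻¹ = [[3, -5], [4, -4], [-3, -2]].

4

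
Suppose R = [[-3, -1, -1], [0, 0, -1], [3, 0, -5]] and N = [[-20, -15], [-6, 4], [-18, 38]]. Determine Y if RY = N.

Since R multiplies Y on the left, Y = R⁻¹N.
det R = 3, so R⁻¹ = [[0, -5/3, 1/3], [-1, 6, -1], [0, -1, 0]].
Y = R⁻¹N = [[0, -5/3, 1/3], [-1, 6, -1], [0, -1, 0]] · [[-20, -15], [-6, 4], [-18, 38]] = [[4, 6], [2, 1], [6, -4]].

Y = [[4, 6], [2, 1], [6, -4]]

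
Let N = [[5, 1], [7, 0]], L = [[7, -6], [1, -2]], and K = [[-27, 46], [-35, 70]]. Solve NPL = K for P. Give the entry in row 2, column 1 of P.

-1

Left-multiply by N⁻¹ and right-multiply by L⁻¹: P = N⁻¹KL⁻¹.
N has determinant -7; N⁻¹ = [[0, 1/7], [1, -5/7]].
det L = -8, so L⁻¹ = [[1/4, -3/4], [1/8, -7/8]].
N⁻¹K = [[-5, 10], [-2, -4]].
P = (N⁻¹K)L⁻¹ = [[0, -5], [-1, 5]].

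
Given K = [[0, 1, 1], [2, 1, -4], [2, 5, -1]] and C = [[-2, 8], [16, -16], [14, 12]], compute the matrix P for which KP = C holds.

P = [[-6, -2], [4, 4], [-6, 4]]

K is on the left of P, so left-multiply by K⁻¹: P = K⁻¹C.
det K = 2, so K⁻¹ = [[19/2, 3, -5/2], [-3, -1, 1], [4, 1, -1]].
P = K⁻¹C = [[19/2, 3, -5/2], [-3, -1, 1], [4, 1, -1]] · [[-2, 8], [16, -16], [14, 12]] = [[-6, -2], [4, 4], [-6, 4]].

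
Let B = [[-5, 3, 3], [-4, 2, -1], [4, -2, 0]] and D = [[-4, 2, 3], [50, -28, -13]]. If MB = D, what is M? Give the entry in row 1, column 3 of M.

-4

Right-multiplying both sides by B⁻¹ gives M = DB⁻¹.
B has determinant -2; B⁻¹ = [[1, 3, 9/2], [2, 6, 17/2], [0, -1, -1]].
M = DB⁻¹ = [[-4, 2, 3], [50, -28, -13]] · [[1, 3, 9/2], [2, 6, 17/2], [0, -1, -1]] = [[0, -3, -4], [-6, -5, 0]].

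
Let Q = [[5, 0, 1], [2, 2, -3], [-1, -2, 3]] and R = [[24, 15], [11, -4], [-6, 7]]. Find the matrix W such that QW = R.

W = [[5, 3], [-1, -5], [-1, 0]]

Since Q multiplies W on the left, W = Q⁻¹R.
det Q = -2, so Q⁻¹ = [[0, 1, 1], [3/2, -8, -17/2], [1, -5, -5]].
W = Q⁻¹R = [[0, 1, 1], [3/2, -8, -17/2], [1, -5, -5]] · [[24, 15], [11, -4], [-6, 7]] = [[5, 3], [-1, -5], [-1, 0]].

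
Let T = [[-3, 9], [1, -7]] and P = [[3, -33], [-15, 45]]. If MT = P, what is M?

Since T sits to the right of M, M = PT⁻¹.
T has determinant 12; T⁻¹ = [[-7/12, -3/4], [-1/12, -1/4]].
M = PT⁻¹ = [[3, -33], [-15, 45]] · [[-7/12, -3/4], [-1/12, -1/4]] = [[1, 6], [5, 0]].

M = [[1, 6], [5, 0]]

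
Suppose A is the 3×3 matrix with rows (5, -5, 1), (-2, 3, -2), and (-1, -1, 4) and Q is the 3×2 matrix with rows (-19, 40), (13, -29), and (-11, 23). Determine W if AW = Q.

W = [[-4, 2], [-1, -5], [-4, 5]]

A is on the left of W, so left-multiply by A⁻¹: W = A⁻¹Q.
A has determinant 5; A⁻¹ = [[2, 19/5, 7/5], [2, 21/5, 8/5], [1, 2, 1]].
W = A⁻¹Q = [[2, 19/5, 7/5], [2, 21/5, 8/5], [1, 2, 1]] · [[-19, 40], [13, -29], [-11, 23]] = [[-4, 2], [-1, -5], [-4, 5]].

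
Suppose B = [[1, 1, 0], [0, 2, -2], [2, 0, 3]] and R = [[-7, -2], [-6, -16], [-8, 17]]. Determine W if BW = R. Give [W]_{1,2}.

Since B multiplies W on the left, W = B⁻¹R.
det B = 2, so B⁻¹ = [[3, -3/2, -1], [-2, 3/2, 1], [-2, 1, 1]].
W = B⁻¹R = [[3, -3/2, -1], [-2, 3/2, 1], [-2, 1, 1]] · [[-7, -2], [-6, -16], [-8, 17]] = [[-4, 1], [-3, -3], [0, 5]].

1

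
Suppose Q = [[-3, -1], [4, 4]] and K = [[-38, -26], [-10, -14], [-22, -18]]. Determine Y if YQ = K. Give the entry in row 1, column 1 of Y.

Since Q sits to the right of Y, Y = KQ⁻¹.
det Q = -8, so Q⁻¹ = [[-1/2, -1/8], [1/2, 3/8]].
Y = KQ⁻¹ = [[-38, -26], [-10, -14], [-22, -18]] · [[-1/2, -1/8], [1/2, 3/8]] = [[6, -5], [-2, -4], [2, -4]].

6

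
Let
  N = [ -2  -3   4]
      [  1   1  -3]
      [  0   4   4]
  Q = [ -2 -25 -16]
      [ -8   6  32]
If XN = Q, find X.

X = [[-1, -4, -6], [6, 4, 5]]

Since N sits to the right of X, X = QN⁻¹.
det N = -4; the adjugate gives N⁻¹ = [[-4, -7, -5/4], [1, 2, 1/2], [-1, -2, -1/4]].
X = QN⁻¹ = [[-2, -25, -16], [-8, 6, 32]] · [[-4, -7, -5/4], [1, 2, 1/2], [-1, -2, -1/4]] = [[-1, -4, -6], [6, 4, 5]].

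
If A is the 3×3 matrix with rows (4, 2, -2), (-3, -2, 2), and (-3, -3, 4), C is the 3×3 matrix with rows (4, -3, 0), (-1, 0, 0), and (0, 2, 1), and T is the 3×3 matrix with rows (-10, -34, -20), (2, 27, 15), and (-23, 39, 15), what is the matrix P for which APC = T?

P = [[-1, 4, -5], [-2, -5, 0], [-3, 2, 0]]

Isolating P: multiply by A⁻¹ from the left and C⁻¹ from the right, so P = A⁻¹TC⁻¹.
det A = -2, so A⁻¹ = [[1, 1, 0], [-3, -5, 1], [-3/2, -3, 1]].
det C = -3; the adjugate gives C⁻¹ = [[0, -1, 0], [-1/3, -4/3, 0], [2/3, 8/3, 1]].
A⁻¹T = [[-8, -7, -5], [-3, 6, 0], [-14, 9, 0]].
P = (A⁻¹T)C⁻¹ = [[-1, 4, -5], [-2, -5, 0], [-3, 2, 0]].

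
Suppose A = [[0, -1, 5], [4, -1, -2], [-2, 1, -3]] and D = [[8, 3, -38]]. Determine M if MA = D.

M = [[-2, 5, 6]]

Right-multiplying both sides by A⁻¹ gives M = DA⁻¹.
A has determinant -6; A⁻¹ = [[-5/6, -1/3, -7/6], [-8/3, -5/3, -10/3], [-1/3, -1/3, -2/3]].
M = DA⁻¹ = [[8, 3, -38]] · [[-5/6, -1/3, -7/6], [-8/3, -5/3, -10/3], [-1/3, -1/3, -2/3]] = [[-2, 5, 6]].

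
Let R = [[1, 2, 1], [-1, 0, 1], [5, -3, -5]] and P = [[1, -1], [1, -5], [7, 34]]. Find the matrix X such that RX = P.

X = [[4, 5], [-4, -3], [5, 0]]

R is on the left of X, so left-multiply by R⁻¹: X = R⁻¹P.
det R = 6; the adjugate gives R⁻¹ = [[1/2, 7/6, 1/3], [0, -5/3, -1/3], [1/2, 13/6, 1/3]].
X = R⁻¹P = [[1/2, 7/6, 1/3], [0, -5/3, -1/3], [1/2, 13/6, 1/3]] · [[1, -1], [1, -5], [7, 34]] = [[4, 5], [-4, -3], [5, 0]].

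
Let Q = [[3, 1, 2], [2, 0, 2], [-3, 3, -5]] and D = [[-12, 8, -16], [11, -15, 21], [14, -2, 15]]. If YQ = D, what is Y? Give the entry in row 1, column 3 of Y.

Since Q sits to the right of Y, Y = DQ⁻¹.
det Q = -2, so Q⁻¹ = [[3, -11/2, -1], [-2, 9/2, 1], [-3, 6, 1]].
Y = DQ⁻¹ = [[-12, 8, -16], [11, -15, 21], [14, -2, 15]] · [[3, -11/2, -1], [-2, 9/2, 1], [-3, 6, 1]] = [[-4, 6, 4], [0, -2, -5], [1, 4, -1]].

4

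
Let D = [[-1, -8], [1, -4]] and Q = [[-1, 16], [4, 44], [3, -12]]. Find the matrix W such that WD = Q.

W = [[-1, -2], [-5, -1], [0, 3]]

D is on the right of W, so right-multiply by D⁻¹: W = QD⁻¹.
det D = 12; the adjugate gives D⁻¹ = [[-1/3, 2/3], [-1/12, -1/12]].
W = QD⁻¹ = [[-1, 16], [4, 44], [3, -12]] · [[-1/3, 2/3], [-1/12, -1/12]] = [[-1, -2], [-5, -1], [0, 3]].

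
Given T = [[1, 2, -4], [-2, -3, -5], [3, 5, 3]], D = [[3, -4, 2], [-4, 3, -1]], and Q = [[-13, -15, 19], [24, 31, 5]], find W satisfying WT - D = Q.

W = [[-5, -2, -3], [5, -3, 3]]

WT = Q + D = [[-10, -19, 21], [20, 34, 4]].
Since T sits to the right of W, W = (Q + D)T⁻¹.
T has determinant 2; T⁻¹ = [[8, -13, -11], [-9/2, 15/2, 13/2], [-1/2, 1/2, 1/2]].
W = (Q + D)T⁻¹ = [[-5, -2, -3], [5, -3, 3]].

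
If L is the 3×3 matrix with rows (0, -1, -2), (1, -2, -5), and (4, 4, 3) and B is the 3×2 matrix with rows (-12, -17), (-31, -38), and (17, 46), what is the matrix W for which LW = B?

Since L multiplies W on the left, W = L⁻¹B.
L has determinant -1; L⁻¹ = [[-14, 5, -1], [23, -8, 2], [-12, 4, -1]].
W = L⁻¹B = [[-14, 5, -1], [23, -8, 2], [-12, 4, -1]] · [[-12, -17], [-31, -38], [17, 46]] = [[-4, 2], [6, 5], [3, 6]].

W = [[-4, 2], [6, 5], [3, 6]]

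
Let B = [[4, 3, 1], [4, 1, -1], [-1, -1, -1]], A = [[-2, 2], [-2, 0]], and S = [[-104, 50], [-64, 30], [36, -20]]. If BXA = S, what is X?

Isolating X: multiply by B⁻¹ from the left and A⁻¹ from the right, so X = B⁻¹SA⁻¹.
det B = 4, so B⁻¹ = [[-1/2, 1/2, -1], [5/4, -3/4, 2], [-3/4, 1/4, -2]].
A has determinant 4; A⁻¹ = [[0, -1/2], [1/2, -1/2]].
B⁻¹S = [[-16, 10], [-10, 0], [-10, 10]].
X = (B⁻¹S)A⁻¹ = [[5, 3], [0, 5], [5, 0]].

X = [[5, 3], [0, 5], [5, 0]]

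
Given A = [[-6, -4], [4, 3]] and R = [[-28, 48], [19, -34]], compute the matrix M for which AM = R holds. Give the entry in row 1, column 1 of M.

Since A multiplies M on the left, M = A⁻¹R.
det A = -2; the adjugate gives A⁻¹ = [[-3/2, -2], [2, 3]].
M = A⁻¹R = [[-3/2, -2], [2, 3]] · [[-28, 48], [19, -34]] = [[4, -4], [1, -6]].

4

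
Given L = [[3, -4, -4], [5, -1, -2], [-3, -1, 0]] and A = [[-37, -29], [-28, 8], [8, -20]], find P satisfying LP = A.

Since L multiplies P on the left, P = L⁻¹A.
det L = 2; the adjugate gives L⁻¹ = [[-1, 2, 2], [3, -6, -7], [-4, 15/2, 17/2]].
P = L⁻¹A = [[-1, 2, 2], [3, -6, -7], [-4, 15/2, 17/2]] · [[-37, -29], [-28, 8], [8, -20]] = [[-3, 5], [1, 5], [6, 6]].

P = [[-3, 5], [1, 5], [6, 6]]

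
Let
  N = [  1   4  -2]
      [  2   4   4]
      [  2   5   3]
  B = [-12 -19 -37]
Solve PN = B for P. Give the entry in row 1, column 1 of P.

4

N is on the right of P, so right-multiply by N⁻¹: P = BN⁻¹.
det N = -4, so N⁻¹ = [[2, 11/2, -6], [-1/2, -7/4, 2], [-1/2, -3/4, 1]].
P = BN⁻¹ = [[-12, -19, -37]] · [[2, 11/2, -6], [-1/2, -7/4, 2], [-1/2, -3/4, 1]] = [[4, -5, -3]].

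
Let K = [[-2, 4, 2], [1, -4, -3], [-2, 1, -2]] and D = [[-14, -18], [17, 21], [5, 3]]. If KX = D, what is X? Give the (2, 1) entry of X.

K is on the left of X, so left-multiply by K⁻¹: X = K⁻¹D.
K has determinant -4; K⁻¹ = [[-11/4, -5/2, 1], [-2, -2, 1], [7/4, 3/2, -1]].
X = K⁻¹D = [[-11/4, -5/2, 1], [-2, -2, 1], [7/4, 3/2, -1]] · [[-14, -18], [17, 21], [5, 3]] = [[1, 0], [-1, -3], [-4, -3]].

-1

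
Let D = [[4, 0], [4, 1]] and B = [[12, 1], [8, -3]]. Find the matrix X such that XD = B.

D is on the right of X, so right-multiply by D⁻¹: X = BD⁻¹.
det D = 4, so D⁻¹ = [[1/4, 0], [-1, 1]].
X = BD⁻¹ = [[12, 1], [8, -3]] · [[1/4, 0], [-1, 1]] = [[2, 1], [5, -3]].

X = [[2, 1], [5, -3]]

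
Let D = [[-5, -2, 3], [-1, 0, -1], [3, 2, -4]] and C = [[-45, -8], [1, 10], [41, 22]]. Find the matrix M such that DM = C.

Left-multiplying both sides by D⁻¹ gives M = D⁻¹C.
det D = -2; the adjugate gives D⁻¹ = [[-1, 1, -1], [7/2, -11/2, 4], [1, -2, 1]].
M = D⁻¹C = [[-1, 1, -1], [7/2, -11/2, 4], [1, -2, 1]] · [[-45, -8], [1, 10], [41, 22]] = [[5, -4], [1, 5], [-6, -6]].

M = [[5, -4], [1, 5], [-6, -6]]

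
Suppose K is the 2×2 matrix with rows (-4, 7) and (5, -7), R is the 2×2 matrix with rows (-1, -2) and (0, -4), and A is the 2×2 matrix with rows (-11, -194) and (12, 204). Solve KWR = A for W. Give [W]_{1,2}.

Left-multiply by K⁻¹ and right-multiply by R⁻¹: W = K⁻¹AR⁻¹.
K has determinant -7; K⁻¹ = [[1, 1], [5/7, 4/7]].
det R = 4; the adjugate gives R⁻¹ = [[-1, 1/2], [0, -1/4]].
K⁻¹A = [[1, 10], [-1, -22]].
W = (K⁻¹A)R⁻¹ = [[-1, -2], [1, 5]].

-2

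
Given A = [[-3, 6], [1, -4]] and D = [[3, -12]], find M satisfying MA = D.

M = [[0, 3]]

Since A sits to the right of M, M = DA⁻¹.
det A = 6, so A⁻¹ = [[-2/3, -1], [-1/6, -1/2]].
M = DA⁻¹ = [[3, -12]] · [[-2/3, -1], [-1/6, -1/2]] = [[0, 3]].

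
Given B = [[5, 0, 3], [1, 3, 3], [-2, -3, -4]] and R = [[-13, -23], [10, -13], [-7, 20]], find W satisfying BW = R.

B is on the left of W, so left-multiply by B⁻¹: W = B⁻¹R.
det B = -6; the adjugate gives B⁻¹ = [[1/2, 3/2, 3/2], [1/3, 7/3, 2], [-1/2, -5/2, -5/2]].
W = B⁻¹R = [[1/2, 3/2, 3/2], [1/3, 7/3, 2], [-1/2, -5/2, -5/2]] · [[-13, -23], [10, -13], [-7, 20]] = [[-2, -1], [5, 2], [-1, -6]].

W = [[-2, -1], [5, 2], [-1, -6]]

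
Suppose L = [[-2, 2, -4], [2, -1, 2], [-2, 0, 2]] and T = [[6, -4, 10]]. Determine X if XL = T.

Since L sits to the right of X, X = TL⁻¹.
det L = -4; the adjugate gives L⁻¹ = [[1/2, 1, 0], [2, 3, 1], [1/2, 1, 1/2]].
X = TL⁻¹ = [[6, -4, 10]] · [[1/2, 1, 0], [2, 3, 1], [1/2, 1, 1/2]] = [[0, 4, 1]].

X = [[0, 4, 1]]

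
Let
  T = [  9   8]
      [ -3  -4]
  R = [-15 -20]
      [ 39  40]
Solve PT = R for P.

Since T sits to the right of P, P = RT⁻¹.
det T = -12, so T⁻¹ = [[1/3, 2/3], [-1/4, -3/4]].
P = RT⁻¹ = [[-15, -20], [39, 40]] · [[1/3, 2/3], [-1/4, -3/4]] = [[0, 5], [3, -4]].

P = [[0, 5], [3, -4]]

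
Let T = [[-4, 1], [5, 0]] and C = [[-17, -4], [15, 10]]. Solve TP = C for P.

P = [[3, 2], [-5, 4]]

Since T multiplies P on the left, P = T⁻¹C.
T has determinant -5; T⁻¹ = [[0, 1/5], [1, 4/5]].
P = T⁻¹C = [[0, 1/5], [1, 4/5]] · [[-17, -4], [15, 10]] = [[3, 2], [-5, 4]].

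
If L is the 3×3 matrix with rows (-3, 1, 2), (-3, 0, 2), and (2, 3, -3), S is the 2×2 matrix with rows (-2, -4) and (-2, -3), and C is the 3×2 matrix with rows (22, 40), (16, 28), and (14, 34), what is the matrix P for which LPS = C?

P = [[4, 0], [-3, 0], [4, -2]]

Isolating P: multiply by L⁻¹ from the left and S⁻¹ from the right, so P = L⁻¹CS⁻¹.
L has determinant -5; L⁻¹ = [[6/5, -9/5, -2/5], [1, -1, 0], [9/5, -11/5, -3/5]].
det S = -2; the adjugate gives S⁻¹ = [[3/2, -2], [-1, 1]].
L⁻¹C = [[-8, -16], [6, 12], [-4, -10]].
P = (L⁻¹C)S⁻¹ = [[4, 0], [-3, 0], [4, -2]].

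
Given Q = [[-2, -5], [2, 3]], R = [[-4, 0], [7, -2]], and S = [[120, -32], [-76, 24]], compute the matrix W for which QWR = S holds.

W = [[-4, -3], [2, -2]]

Isolating W: multiply by Q⁻¹ from the left and R⁻¹ from the right, so W = Q⁻¹SR⁻¹.
Q has determinant 4; Q⁻¹ = [[3/4, 5/4], [-1/2, -1/2]].
R has determinant 8; R⁻¹ = [[-1/4, 0], [-7/8, -1/2]].
Q⁻¹S = [[-5, 6], [-22, 4]].
W = (Q⁻¹S)R⁻¹ = [[-4, -3], [2, -2]].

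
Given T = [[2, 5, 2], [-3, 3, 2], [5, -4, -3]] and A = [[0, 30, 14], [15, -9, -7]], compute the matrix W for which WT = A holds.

Right-multiplying both sides by T⁻¹ gives W = AT⁻¹.
det T = -3; the adjugate gives T⁻¹ = [[1/3, -7/3, -4/3], [-1/3, 16/3, 10/3], [1, -11, -7]].
W = AT⁻¹ = [[0, 30, 14], [15, -9, -7]] · [[1/3, -7/3, -4/3], [-1/3, 16/3, 10/3], [1, -11, -7]] = [[4, 6, 2], [1, -6, -1]].

W = [[4, 6, 2], [1, -6, -1]]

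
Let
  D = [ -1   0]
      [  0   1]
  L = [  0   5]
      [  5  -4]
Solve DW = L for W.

D is on the left of W, so left-multiply by D⁻¹: W = D⁻¹L.
D has determinant -1; D⁻¹ = [[-1, 0], [0, 1]].
W = D⁻¹L = [[-1, 0], [0, 1]] · [[0, 5], [5, -4]] = [[0, -5], [5, -4]].

W = [[0, -5], [5, -4]]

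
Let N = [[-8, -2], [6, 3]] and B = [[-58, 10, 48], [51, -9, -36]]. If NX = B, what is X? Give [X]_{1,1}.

6

N is on the left of X, so left-multiply by N⁻¹: X = N⁻¹B.
det N = -12; the adjugate gives N⁻¹ = [[-1/4, -1/6], [1/2, 2/3]].
X = N⁻¹B = [[-1/4, -1/6], [1/2, 2/3]] · [[-58, 10, 48], [51, -9, -36]] = [[6, -1, -6], [5, -1, 0]].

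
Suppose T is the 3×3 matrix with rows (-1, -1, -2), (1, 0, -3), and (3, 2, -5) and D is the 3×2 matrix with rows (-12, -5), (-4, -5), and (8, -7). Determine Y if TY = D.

Left-multiplying both sides by T⁻¹ gives Y = T⁻¹D.
det T = -6, so T⁻¹ = [[-1, 3/2, -1/2], [2/3, -11/6, 5/6], [-1/3, 1/6, -1/6]].
Y = T⁻¹D = [[-1, 3/2, -1/2], [2/3, -11/6, 5/6], [-1/3, 1/6, -1/6]] · [[-12, -5], [-4, -5], [8, -7]] = [[2, 1], [6, 0], [2, 2]].

Y = [[2, 1], [6, 0], [2, 2]]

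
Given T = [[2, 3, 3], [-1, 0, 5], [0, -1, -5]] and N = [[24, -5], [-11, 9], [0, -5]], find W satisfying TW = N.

W = [[6, -4], [5, 0], [-1, 1]]

Left-multiplying both sides by T⁻¹ gives W = T⁻¹N.
det T = -2, so T⁻¹ = [[-5/2, -6, -15/2], [5/2, 5, 13/2], [-1/2, -1, -3/2]].
W = T⁻¹N = [[-5/2, -6, -15/2], [5/2, 5, 13/2], [-1/2, -1, -3/2]] · [[24, -5], [-11, 9], [0, -5]] = [[6, -4], [5, 0], [-1, 1]].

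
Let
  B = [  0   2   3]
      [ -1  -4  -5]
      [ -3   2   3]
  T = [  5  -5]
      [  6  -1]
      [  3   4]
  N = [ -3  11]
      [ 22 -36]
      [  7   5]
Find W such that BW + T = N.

W = [[-4, 5], [2, 5], [-4, 2]]

BW = N − T = [[-8, 16], [16, -35], [4, 1]].
Since B multiplies W on the left, W = B⁻¹(N − T).
det B = -6, so B⁻¹ = [[1/3, 0, -1/3], [-3, -3/2, 1/2], [7/3, 1, -1/3]].
W = B⁻¹(N − T) = [[-4, 5], [2, 5], [-4, 2]].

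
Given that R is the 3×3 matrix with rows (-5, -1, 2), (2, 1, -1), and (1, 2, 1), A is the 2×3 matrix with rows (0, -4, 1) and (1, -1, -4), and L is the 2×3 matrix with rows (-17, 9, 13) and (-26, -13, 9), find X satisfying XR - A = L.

XR = L + A = [[-17, 5, 14], [-25, -14, 5]].
R is on the right of X, so right-multiply by R⁻¹: X = (L + A)R⁻¹.
det R = -6, so R⁻¹ = [[-1/2, -5/6, 1/6], [1/2, 7/6, 1/6], [-1/2, -3/2, 1/2]].
X = (L + A)R⁻¹ = [[4, -1, 5], [3, -3, -4]].

X = [[4, -1, 5], [3, -3, -4]]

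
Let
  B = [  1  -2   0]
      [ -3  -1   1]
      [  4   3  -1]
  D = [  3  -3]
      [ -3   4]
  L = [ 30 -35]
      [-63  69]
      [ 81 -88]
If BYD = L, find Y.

Y = [[5, -3], [0, 1], [0, -2]]

Left-multiply by B⁻¹ and right-multiply by D⁻¹: Y = B⁻¹LD⁻¹.
B has determinant -4; B⁻¹ = [[1/2, 1/2, 1/2], [-1/4, 1/4, 1/4], [5/4, 11/4, 7/4]].
D has determinant 3; D⁻¹ = [[4/3, 1], [1, 1]].
B⁻¹L = [[24, -27], [-3, 4], [6, -8]].
Y = (B⁻¹L)D⁻¹ = [[5, -3], [0, 1], [0, -2]].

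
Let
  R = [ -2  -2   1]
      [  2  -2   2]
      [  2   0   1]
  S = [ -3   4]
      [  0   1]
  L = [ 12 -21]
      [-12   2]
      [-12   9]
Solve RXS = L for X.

Left-multiply by R⁻¹ and right-multiply by S⁻¹: X = R⁻¹LS⁻¹.
det R = 4, so R⁻¹ = [[-1/2, 1/2, -1/2], [1/2, -1, 3/2], [1, -1, 2]].
det S = -3, so S⁻¹ = [[-1/3, 4/3], [0, 1]].
R⁻¹L = [[-6, 7], [0, 1], [0, -5]].
X = (R⁻¹L)S⁻¹ = [[2, -1], [0, 1], [0, -5]].

X = [[2, -1], [0, 1], [0, -5]]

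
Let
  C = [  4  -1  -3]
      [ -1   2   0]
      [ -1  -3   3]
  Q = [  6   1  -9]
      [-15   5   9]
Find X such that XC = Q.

C is on the right of X, so right-multiply by C⁻¹: X = QC⁻¹.
det C = 6, so C⁻¹ = [[1, 2, 1], [1/2, 3/2, 1/2], [5/6, 13/6, 7/6]].
X = QC⁻¹ = [[6, 1, -9], [-15, 5, 9]] · [[1, 2, 1], [1/2, 3/2, 1/2], [5/6, 13/6, 7/6]] = [[-1, -6, -4], [-5, -3, -2]].

X = [[-1, -6, -4], [-5, -3, -2]]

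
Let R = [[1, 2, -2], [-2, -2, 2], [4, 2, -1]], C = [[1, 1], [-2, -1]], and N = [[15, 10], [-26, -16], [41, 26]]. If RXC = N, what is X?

X = [[1, -5], [5, 5], [3, 5]]

X = R⁻¹NC⁻¹ (apply R⁻¹ on the left and C⁻¹ on the right).
det R = 2, so R⁻¹ = [[-1, -1, 0], [3, 7/2, 1], [2, 3, 1]].
det C = 1, so C⁻¹ = [[-1, -1], [2, 1]].
R⁻¹N = [[11, 6], [-5, 0], [-7, -2]].
X = (R⁻¹N)C⁻¹ = [[1, -5], [5, 5], [3, 5]].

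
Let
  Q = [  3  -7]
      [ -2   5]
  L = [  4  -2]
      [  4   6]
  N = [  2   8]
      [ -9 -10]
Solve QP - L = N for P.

P = [[-5, 2], [-3, 0]]

QP = N + L = [[6, 6], [-5, -4]].
Q is on the left of P, so left-multiply by Q⁻¹: P = Q⁻¹(N + L).
det Q = 1, so Q⁻¹ = [[5, 7], [2, 3]].
P = Q⁻¹(N + L) = [[-5, 2], [-3, 0]].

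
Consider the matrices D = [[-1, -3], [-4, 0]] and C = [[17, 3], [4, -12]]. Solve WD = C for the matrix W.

D is on the right of W, so right-multiply by D⁻¹: W = CD⁻¹.
D has determinant -12; D⁻¹ = [[0, -1/4], [-1/3, 1/12]].
W = CD⁻¹ = [[17, 3], [4, -12]] · [[0, -1/4], [-1/3, 1/12]] = [[-1, -4], [4, -2]].

W = [[-1, -4], [4, -2]]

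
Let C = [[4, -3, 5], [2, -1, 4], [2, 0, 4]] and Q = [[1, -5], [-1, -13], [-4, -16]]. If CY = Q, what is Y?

Left-multiplying both sides by C⁻¹ gives Y = C⁻¹Q.
det C = -6, so C⁻¹ = [[2/3, -2, 7/6], [0, -1, 1], [-1/3, 1, -1/3]].
Y = C⁻¹Q = [[2/3, -2, 7/6], [0, -1, 1], [-1/3, 1, -1/3]] · [[1, -5], [-1, -13], [-4, -16]] = [[-2, 4], [-3, -3], [0, -6]].

Y = [[-2, 4], [-3, -3], [0, -6]]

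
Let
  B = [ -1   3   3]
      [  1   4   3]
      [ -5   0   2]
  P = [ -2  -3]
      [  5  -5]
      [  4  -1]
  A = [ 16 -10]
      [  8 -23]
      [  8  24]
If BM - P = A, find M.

BM = A + P = [[14, -13], [13, -28], [12, 23]].
B is on the left of M, so left-multiply by B⁻¹: M = B⁻¹(A + P).
det B = 1; the adjugate gives B⁻¹ = [[8, -6, -3], [-17, 13, 6], [20, -15, -7]].
M = B⁻¹(A + P) = [[-2, -5], [3, -5], [1, -1]].

M = [[-2, -5], [3, -5], [1, -1]]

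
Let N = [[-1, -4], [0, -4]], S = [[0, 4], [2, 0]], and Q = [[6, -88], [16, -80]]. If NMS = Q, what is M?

Left-multiply by N⁻¹ and right-multiply by S⁻¹: M = N⁻¹QS⁻¹.
det N = 4; the adjugate gives N⁻¹ = [[-1, 1], [0, -1/4]].
det S = -8, so S⁻¹ = [[0, 1/2], [1/4, 0]].
N⁻¹Q = [[10, 8], [-4, 20]].
M = (N⁻¹Q)S⁻¹ = [[2, 5], [5, -2]].

M = [[2, 5], [5, -2]]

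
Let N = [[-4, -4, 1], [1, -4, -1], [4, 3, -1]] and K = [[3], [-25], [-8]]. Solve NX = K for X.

X = [[-6], [5], [-1]]

N is on the left of X, so left-multiply by N⁻¹: X = N⁻¹K.
N has determinant 3; N⁻¹ = [[7/3, -1/3, 8/3], [-1, 0, -1], [19/3, -4/3, 20/3]].
X = N⁻¹K = [[7/3, -1/3, 8/3], [-1, 0, -1], [19/3, -4/3, 20/3]] · [[3], [-25], [-8]] = [[-6], [5], [-1]].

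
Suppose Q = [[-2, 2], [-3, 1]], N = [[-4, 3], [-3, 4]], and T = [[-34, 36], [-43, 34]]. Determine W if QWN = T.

W = [[-4, 1], [-2, 4]]

W = Q⁻¹TN⁻¹ (apply Q⁻¹ on the left and N⁻¹ on the right).
det Q = 4, so Q⁻¹ = [[1/4, -1/2], [3/4, -1/2]].
det N = -7; the adjugate gives N⁻¹ = [[-4/7, 3/7], [-3/7, 4/7]].
Q⁻¹T = [[13, -8], [-4, 10]].
W = (Q⁻¹T)N⁻¹ = [[-4, 1], [-2, 4]].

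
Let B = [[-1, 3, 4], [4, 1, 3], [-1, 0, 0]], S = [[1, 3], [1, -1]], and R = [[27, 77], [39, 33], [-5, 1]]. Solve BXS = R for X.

X = [[1, 4], [5, -1], [3, 2]]

Isolating X: multiply by B⁻¹ from the left and S⁻¹ from the right, so X = B⁻¹RS⁻¹.
det B = -5, so B⁻¹ = [[0, 0, -1], [3/5, -4/5, -19/5], [-1/5, 3/5, 13/5]].
S has determinant -4; S⁻¹ = [[1/4, 3/4], [1/4, -1/4]].
B⁻¹R = [[5, -1], [4, 16], [5, 7]].
X = (B⁻¹R)S⁻¹ = [[1, 4], [5, -1], [3, 2]].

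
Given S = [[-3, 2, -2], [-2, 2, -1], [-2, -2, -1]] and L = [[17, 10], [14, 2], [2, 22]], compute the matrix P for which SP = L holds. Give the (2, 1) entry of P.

S is on the left of P, so left-multiply by S⁻¹: P = S⁻¹L.
S has determinant -4; S⁻¹ = [[1, -3/2, -1/2], [0, 1/4, -1/4], [-2, 5/2, 1/2]].
P = S⁻¹L = [[1, -3/2, -1/2], [0, 1/4, -1/4], [-2, 5/2, 1/2]] · [[17, 10], [14, 2], [2, 22]] = [[-5, -4], [3, -5], [2, -4]].

3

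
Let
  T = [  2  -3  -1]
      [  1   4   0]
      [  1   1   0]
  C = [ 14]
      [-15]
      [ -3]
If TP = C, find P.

P = [[1], [-4], [0]]

Left-multiplying both sides by T⁻¹ gives P = T⁻¹C.
det T = 3; the adjugate gives T⁻¹ = [[0, -1/3, 4/3], [0, 1/3, -1/3], [-1, -5/3, 11/3]].
P = T⁻¹C = [[0, -1/3, 4/3], [0, 1/3, -1/3], [-1, -5/3, 11/3]] · [[14], [-15], [-3]] = [[1], [-4], [0]].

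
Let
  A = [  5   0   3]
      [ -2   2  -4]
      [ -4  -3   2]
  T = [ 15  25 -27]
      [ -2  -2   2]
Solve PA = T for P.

Right-multiplying both sides by A⁻¹ gives P = TA⁻¹.
det A = 2; the adjugate gives A⁻¹ = [[-4, -9/2, -3], [10, 11, 7], [7, 15/2, 5]].
P = TA⁻¹ = [[15, 25, -27], [-2, -2, 2]] · [[-4, -9/2, -3], [10, 11, 7], [7, 15/2, 5]] = [[1, 5, -5], [2, 2, 2]].

P = [[1, 5, -5], [2, 2, 2]]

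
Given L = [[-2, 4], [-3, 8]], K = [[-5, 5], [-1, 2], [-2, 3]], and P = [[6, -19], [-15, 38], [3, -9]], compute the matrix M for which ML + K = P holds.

M = [[-4, -1], [1, 4], [-1, -1]]

ML = P − K = [[11, -24], [-14, 36], [5, -12]].
Since L sits to the right of M, M = (P − K)L⁻¹.
L has determinant -4; L⁻¹ = [[-2, 1], [-3/4, 1/2]].
M = (P − K)L⁻¹ = [[-4, -1], [1, 4], [-1, -1]].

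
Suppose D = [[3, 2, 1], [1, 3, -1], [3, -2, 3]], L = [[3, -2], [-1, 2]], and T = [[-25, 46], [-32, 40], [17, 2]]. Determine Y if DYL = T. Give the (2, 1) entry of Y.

Y = D⁻¹TL⁻¹ (apply D⁻¹ on the left and L⁻¹ on the right).
det D = -2, so D⁻¹ = [[-7/2, 4, 5/2], [3, -3, -2], [11/2, -6, -7/2]].
L has determinant 4; L⁻¹ = [[1/2, 1/2], [1/4, 3/4]].
D⁻¹T = [[2, 4], [-13, 14], [-5, 6]].
Y = (D⁻¹T)L⁻¹ = [[2, 4], [-3, 4], [-1, 2]].

-3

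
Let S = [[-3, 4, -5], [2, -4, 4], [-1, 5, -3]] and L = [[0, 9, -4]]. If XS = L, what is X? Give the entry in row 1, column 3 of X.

Right-multiplying both sides by S⁻¹ gives X = LS⁻¹.
det S = 2, so S⁻¹ = [[-4, -13/2, -2], [1, 2, 1], [3, 11/2, 2]].
X = LS⁻¹ = [[0, 9, -4]] · [[-4, -13/2, -2], [1, 2, 1], [3, 11/2, 2]] = [[-3, -4, 1]].

1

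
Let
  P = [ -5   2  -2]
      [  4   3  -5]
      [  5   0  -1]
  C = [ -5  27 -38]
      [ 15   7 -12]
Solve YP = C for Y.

P is on the right of Y, so right-multiply by P⁻¹: Y = CP⁻¹.
det P = 3, so P⁻¹ = [[-1, 2/3, -4/3], [-7, 5, -11], [-5, 10/3, -23/3]].
Y = CP⁻¹ = [[-5, 27, -38], [15, 7, -12]] · [[-1, 2/3, -4/3], [-7, 5, -11], [-5, 10/3, -23/3]] = [[6, 5, 1], [-4, 5, -5]].

Y = [[6, 5, 1], [-4, 5, -5]]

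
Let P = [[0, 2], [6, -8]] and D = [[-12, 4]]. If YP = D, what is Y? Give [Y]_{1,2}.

P is on the right of Y, so right-multiply by P⁻¹: Y = DP⁻¹.
det P = -12, so P⁻¹ = [[2/3, 1/6], [1/2, 0]].
Y = DP⁻¹ = [[-12, 4]] · [[2/3, 1/6], [1/2, 0]] = [[-6, -2]].

-2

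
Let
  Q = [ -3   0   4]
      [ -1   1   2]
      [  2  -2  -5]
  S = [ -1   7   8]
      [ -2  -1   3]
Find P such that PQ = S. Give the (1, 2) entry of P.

3

Q is on the right of P, so right-multiply by Q⁻¹: P = SQ⁻¹.
Q has determinant 3; Q⁻¹ = [[-1/3, -8/3, -4/3], [-1/3, 7/3, 2/3], [0, -2, -1]].
P = SQ⁻¹ = [[-1, 7, 8], [-2, -1, 3]] · [[-1/3, -8/3, -4/3], [-1/3, 7/3, 2/3], [0, -2, -1]] = [[-2, 3, -2], [1, -3, -1]].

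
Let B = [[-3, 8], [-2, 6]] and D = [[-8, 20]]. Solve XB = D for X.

Since B sits to the right of X, X = DB⁻¹.
B has determinant -2; B⁻¹ = [[-3, 4], [-1, 3/2]].
X = DB⁻¹ = [[-8, 20]] · [[-3, 4], [-1, 3/2]] = [[4, -2]].

X = [[4, -2]]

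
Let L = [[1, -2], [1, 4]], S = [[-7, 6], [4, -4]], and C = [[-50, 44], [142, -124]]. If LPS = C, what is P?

P = L⁻¹CS⁻¹ (apply L⁻¹ on the left and S⁻¹ on the right).
det L = 6, so L⁻¹ = [[2/3, 1/3], [-1/6, 1/6]].
det S = 4; the adjugate gives S⁻¹ = [[-1, -3/2], [-1, -7/4]].
L⁻¹C = [[14, -12], [32, -28]].
P = (L⁻¹C)S⁻¹ = [[-2, 0], [-4, 1]].

P = [[-2, 0], [-4, 1]]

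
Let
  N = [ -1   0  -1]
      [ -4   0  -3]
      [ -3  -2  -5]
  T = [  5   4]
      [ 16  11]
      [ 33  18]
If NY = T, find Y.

N is on the left of Y, so left-multiply by N⁻¹: Y = N⁻¹T.
N has determinant -2; N⁻¹ = [[3, -1, 0], [11/2, -1, -1/2], [-4, 1, 0]].
Y = N⁻¹T = [[3, -1, 0], [11/2, -1, -1/2], [-4, 1, 0]] · [[5, 4], [16, 11], [33, 18]] = [[-1, 1], [-5, 2], [-4, -5]].

Y = [[-1, 1], [-5, 2], [-4, -5]]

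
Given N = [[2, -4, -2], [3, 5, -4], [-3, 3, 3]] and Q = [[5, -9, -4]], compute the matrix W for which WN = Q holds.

W = [[-2, -1, -4]]

Right-multiplying both sides by N⁻¹ gives W = QN⁻¹.
det N = -6, so N⁻¹ = [[-9/2, -1, -13/3], [-1/2, 0, -1/3], [-4, -1, -11/3]].
W = QN⁻¹ = [[5, -9, -4]] · [[-9/2, -1, -13/3], [-1/2, 0, -1/3], [-4, -1, -11/3]] = [[-2, -1, -4]].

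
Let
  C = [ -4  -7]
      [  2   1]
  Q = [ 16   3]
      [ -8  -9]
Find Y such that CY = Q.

Y = [[-4, -6], [0, 3]]

C is on the left of Y, so left-multiply by C⁻¹: Y = C⁻¹Q.
det C = 10, so C⁻¹ = [[1/10, 7/10], [-1/5, -2/5]].
Y = C⁻¹Q = [[1/10, 7/10], [-1/5, -2/5]] · [[16, 3], [-8, -9]] = [[-4, -6], [0, 3]].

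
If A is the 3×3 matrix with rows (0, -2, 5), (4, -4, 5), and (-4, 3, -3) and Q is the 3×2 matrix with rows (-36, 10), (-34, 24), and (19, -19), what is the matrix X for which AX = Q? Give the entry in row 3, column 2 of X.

A is on the left of X, so left-multiply by A⁻¹: X = A⁻¹Q.
det A = -4; the adjugate gives A⁻¹ = [[3/4, -9/4, -5/2], [2, -5, -5], [1, -2, -2]].
X = A⁻¹Q = [[3/4, -9/4, -5/2], [2, -5, -5], [1, -2, -2]] · [[-36, 10], [-34, 24], [19, -19]] = [[2, 1], [3, -5], [-6, 0]].

0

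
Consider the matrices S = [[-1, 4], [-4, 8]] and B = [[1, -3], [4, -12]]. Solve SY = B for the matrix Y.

Left-multiplying both sides by S⁻¹ gives Y = S⁻¹B.
det S = 8; the adjugate gives S⁻¹ = [[1, -1/2], [1/2, -1/8]].
Y = S⁻¹B = [[1, -1/2], [1/2, -1/8]] · [[1, -3], [4, -12]] = [[-1, 3], [0, 0]].

Y = [[-1, 3], [0, 0]]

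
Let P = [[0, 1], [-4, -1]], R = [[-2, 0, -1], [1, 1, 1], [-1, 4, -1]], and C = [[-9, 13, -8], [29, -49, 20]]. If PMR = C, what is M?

Left-multiply by P⁻¹ and right-multiply by R⁻¹: M = P⁻¹CR⁻¹.
det P = 4, so P⁻¹ = [[-1/4, -1/4], [1, 0]].
R has determinant 5; R⁻¹ = [[-1, -4/5, 1/5], [0, 1/5, 1/5], [1, 8/5, -2/5]].
P⁻¹C = [[-5, 9, -3], [-9, 13, -8]].
M = (P⁻¹C)R⁻¹ = [[2, 1, 2], [1, -3, 4]].

M = [[2, 1, 2], [1, -3, 4]]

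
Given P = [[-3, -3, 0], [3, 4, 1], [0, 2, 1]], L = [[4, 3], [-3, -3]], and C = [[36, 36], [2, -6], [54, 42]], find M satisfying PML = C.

Left-multiply by P⁻¹ and right-multiply by L⁻¹: M = P⁻¹CL⁻¹.
P has determinant 3; P⁻¹ = [[2/3, 1, -1], [-1, -1, 1], [2, 2, -1]].
det L = -3; the adjugate gives L⁻¹ = [[1, 1], [-1, -4/3]].
P⁻¹C = [[-28, -24], [16, 12], [22, 18]].
M = (P⁻¹C)L⁻¹ = [[-4, 4], [4, 0], [4, -2]].

M = [[-4, 4], [4, 0], [4, -2]]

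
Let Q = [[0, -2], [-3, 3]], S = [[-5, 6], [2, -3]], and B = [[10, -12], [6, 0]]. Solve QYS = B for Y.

Y = [[3, 4], [1, 0]]

Isolating Y: multiply by Q⁻¹ from the left and S⁻¹ from the right, so Y = Q⁻¹BS⁻¹.
Q has determinant -6; Q⁻¹ = [[-1/2, -1/3], [-1/2, 0]].
det S = 3; the adjugate gives S⁻¹ = [[-1, -2], [-2/3, -5/3]].
Q⁻¹B = [[-7, 6], [-5, 6]].
Y = (Q⁻¹B)S⁻¹ = [[3, 4], [1, 0]].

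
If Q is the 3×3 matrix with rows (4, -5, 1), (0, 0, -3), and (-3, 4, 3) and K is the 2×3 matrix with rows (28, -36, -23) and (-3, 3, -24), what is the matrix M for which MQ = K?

Q is on the right of M, so right-multiply by Q⁻¹: M = KQ⁻¹.
det Q = 3, so Q⁻¹ = [[4, 19/3, 5], [3, 5, 4], [0, -1/3, 0]].
M = KQ⁻¹ = [[28, -36, -23], [-3, 3, -24]] · [[4, 19/3, 5], [3, 5, 4], [0, -1/3, 0]] = [[4, 5, -4], [-3, 4, -3]].

M = [[4, 5, -4], [-3, 4, -3]]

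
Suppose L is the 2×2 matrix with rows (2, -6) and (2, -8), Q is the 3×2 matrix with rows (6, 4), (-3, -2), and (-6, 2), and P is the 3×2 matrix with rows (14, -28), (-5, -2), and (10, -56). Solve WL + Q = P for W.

W = [[0, 4], [-4, 3], [3, 5]]

WL = P − Q = [[8, -32], [-2, 0], [16, -58]].
L is on the right of W, so right-multiply by L⁻¹: W = (P − Q)L⁻¹.
det L = -4; the adjugate gives L⁻¹ = [[2, -3/2], [1/2, -1/2]].
W = (P − Q)L⁻¹ = [[0, 4], [-4, 3], [3, 5]].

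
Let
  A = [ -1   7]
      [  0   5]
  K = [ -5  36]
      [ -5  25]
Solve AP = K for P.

Since A multiplies P on the left, P = A⁻¹K.
A has determinant -5; A⁻¹ = [[-1, 7/5], [0, 1/5]].
P = A⁻¹K = [[-1, 7/5], [0, 1/5]] · [[-5, 36], [-5, 25]] = [[-2, -1], [-1, 5]].

P = [[-2, -1], [-1, 5]]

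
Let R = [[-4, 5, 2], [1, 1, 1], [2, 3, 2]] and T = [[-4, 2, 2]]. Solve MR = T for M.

Right-multiplying both sides by R⁻¹ gives M = TR⁻¹.
R has determinant 6; R⁻¹ = [[-1/6, -2/3, 1/2], [0, -2, 1], [1/6, 11/3, -3/2]].
M = TR⁻¹ = [[-4, 2, 2]] · [[-1/6, -2/3, 1/2], [0, -2, 1], [1/6, 11/3, -3/2]] = [[1, 6, -3]].

M = [[1, 6, -3]]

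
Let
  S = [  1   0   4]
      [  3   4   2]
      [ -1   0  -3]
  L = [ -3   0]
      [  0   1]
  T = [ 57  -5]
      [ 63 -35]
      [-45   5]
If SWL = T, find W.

W = [[-3, -5], [-1, -5], [-4, 0]]

Isolating W: multiply by S⁻¹ from the left and L⁻¹ from the right, so W = S⁻¹TL⁻¹.
det S = 4, so S⁻¹ = [[-3, 0, -4], [7/4, 1/4, 5/2], [1, 0, 1]].
det L = -3; the adjugate gives L⁻¹ = [[-1/3, 0], [0, 1]].
S⁻¹T = [[9, -5], [3, -5], [12, 0]].
W = (S⁻¹T)L⁻¹ = [[-3, -5], [-1, -5], [-4, 0]].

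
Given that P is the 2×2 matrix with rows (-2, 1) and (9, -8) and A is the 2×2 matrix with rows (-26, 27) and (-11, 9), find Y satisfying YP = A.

Right-multiplying both sides by P⁻¹ gives Y = AP⁻¹.
det P = 7, so P⁻¹ = [[-8/7, -1/7], [-9/7, -2/7]].
Y = AP⁻¹ = [[-26, 27], [-11, 9]] · [[-8/7, -1/7], [-9/7, -2/7]] = [[-5, -4], [1, -1]].

Y = [[-5, -4], [1, -1]]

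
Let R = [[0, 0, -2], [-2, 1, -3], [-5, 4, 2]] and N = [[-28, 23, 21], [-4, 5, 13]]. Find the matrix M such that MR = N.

M = [[-3, -1, 6], [0, -3, 2]]

Right-multiplying both sides by R⁻¹ gives M = NR⁻¹.
det R = 6, so R⁻¹ = [[7/3, -4/3, 1/3], [19/6, -5/3, 2/3], [-1/2, 0, 0]].
M = NR⁻¹ = [[-28, 23, 21], [-4, 5, 13]] · [[7/3, -4/3, 1/3], [19/6, -5/3, 2/3], [-1/2, 0, 0]] = [[-3, -1, 6], [0, -3, 2]].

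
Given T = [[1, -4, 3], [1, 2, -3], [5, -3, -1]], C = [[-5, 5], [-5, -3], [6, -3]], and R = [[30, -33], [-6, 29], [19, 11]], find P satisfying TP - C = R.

P = [[3, 3], [-4, 4], [2, -5]]

TP = R + C = [[25, -28], [-11, 26], [25, 8]].
T is on the left of P, so left-multiply by T⁻¹: P = T⁻¹(R + C).
det T = 6, so T⁻¹ = [[-11/6, -13/6, 1], [-7/3, -8/3, 1], [-13/6, -17/6, 1]].
P = T⁻¹(R + C) = [[3, 3], [-4, 4], [2, -5]].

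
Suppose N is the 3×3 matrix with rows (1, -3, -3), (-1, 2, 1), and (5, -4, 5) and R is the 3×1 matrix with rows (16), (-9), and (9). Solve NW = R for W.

Left-multiplying both sides by N⁻¹ gives W = N⁻¹R.
N has determinant 2; N⁻¹ = [[7, 27/2, 3/2], [5, 10, 1], [-3, -11/2, -1/2]].
W = N⁻¹R = [[7, 27/2, 3/2], [5, 10, 1], [-3, -11/2, -1/2]] · [[16], [-9], [9]] = [[4], [-1], [-3]].

W = [[4], [-1], [-3]]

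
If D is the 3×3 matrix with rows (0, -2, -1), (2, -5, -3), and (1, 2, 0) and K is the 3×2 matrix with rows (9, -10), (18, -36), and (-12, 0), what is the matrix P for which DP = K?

P = [[-2, -4], [-5, 2], [1, 6]]

D is on the left of P, so left-multiply by D⁻¹: P = D⁻¹K.
D has determinant -3; D⁻¹ = [[-2, 2/3, -1/3], [1, -1/3, 2/3], [-3, 2/3, -4/3]].
P = D⁻¹K = [[-2, 2/3, -1/3], [1, -1/3, 2/3], [-3, 2/3, -4/3]] · [[9, -10], [18, -36], [-12, 0]] = [[-2, -4], [-5, 2], [1, 6]].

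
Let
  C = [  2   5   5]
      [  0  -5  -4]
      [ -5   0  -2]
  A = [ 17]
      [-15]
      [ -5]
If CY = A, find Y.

Y = [[1], [3], [0]]

Left-multiplying both sides by C⁻¹ gives Y = C⁻¹A.
det C = -5, so C⁻¹ = [[-2, -2, -1], [-4, -21/5, -8/5], [5, 5, 2]].
Y = C⁻¹A = [[-2, -2, -1], [-4, -21/5, -8/5], [5, 5, 2]] · [[17], [-15], [-5]] = [[1], [3], [0]].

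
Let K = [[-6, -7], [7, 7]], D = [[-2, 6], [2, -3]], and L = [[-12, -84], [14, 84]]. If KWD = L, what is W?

W = [[1, 2], [4, 4]]

Isolating W: multiply by K⁻¹ from the left and D⁻¹ from the right, so W = K⁻¹LD⁻¹.
det K = 7, so K⁻¹ = [[1, 1], [-1, -6/7]].
det D = -6; the adjugate gives D⁻¹ = [[1/2, 1], [1/3, 1/3]].
K⁻¹L = [[2, 0], [0, 12]].
W = (K⁻¹L)D⁻¹ = [[1, 2], [4, 4]].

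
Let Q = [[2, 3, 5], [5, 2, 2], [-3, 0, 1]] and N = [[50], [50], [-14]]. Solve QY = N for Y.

Q is on the left of Y, so left-multiply by Q⁻¹: Y = Q⁻¹N.
det Q = 1, so Q⁻¹ = [[2, -3, -4], [-11, 17, 21], [6, -9, -11]].
Y = Q⁻¹N = [[2, -3, -4], [-11, 17, 21], [6, -9, -11]] · [[50], [50], [-14]] = [[6], [6], [4]].

Y = [[6], [6], [4]]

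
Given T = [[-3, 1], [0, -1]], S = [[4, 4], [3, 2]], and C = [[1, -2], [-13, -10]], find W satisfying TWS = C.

W = T⁻¹CS⁻¹ (apply T⁻¹ on the left and S⁻¹ on the right).
T has determinant 3; T⁻¹ = [[-1/3, -1/3], [0, -1]].
det S = -4; the adjugate gives S⁻¹ = [[-1/2, 1], [3/4, -1]].
T⁻¹C = [[4, 4], [13, 10]].
W = (T⁻¹C)S⁻¹ = [[1, 0], [1, 3]].

W = [[1, 0], [1, 3]]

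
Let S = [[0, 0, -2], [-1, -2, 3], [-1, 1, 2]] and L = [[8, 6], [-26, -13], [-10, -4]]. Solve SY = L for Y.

Y = [[6, 0], [4, 2], [-4, -3]]

Since S multiplies Y on the left, Y = S⁻¹L.
S has determinant 6; S⁻¹ = [[-7/6, -1/3, -2/3], [-1/6, -1/3, 1/3], [-1/2, 0, 0]].
Y = S⁻¹L = [[-7/6, -1/3, -2/3], [-1/6, -1/3, 1/3], [-1/2, 0, 0]] · [[8, 6], [-26, -13], [-10, -4]] = [[6, 0], [4, 2], [-4, -3]].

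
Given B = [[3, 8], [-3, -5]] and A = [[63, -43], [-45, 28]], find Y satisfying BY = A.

B is on the left of Y, so left-multiply by B⁻¹: Y = B⁻¹A.
det B = 9, so B⁻¹ = [[-5/9, -8/9], [1/3, 1/3]].
Y = B⁻¹A = [[-5/9, -8/9], [1/3, 1/3]] · [[63, -43], [-45, 28]] = [[5, -1], [6, -5]].

Y = [[5, -1], [6, -5]]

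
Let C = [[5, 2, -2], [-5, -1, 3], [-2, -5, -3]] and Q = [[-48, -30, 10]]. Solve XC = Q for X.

X = [[-2, 6, 4]]

C is on the right of X, so right-multiply by C⁻¹: X = QC⁻¹.
det C = 2; the adjugate gives C⁻¹ = [[9, 8, 2], [-21/2, -19/2, -5/2], [23/2, 21/2, 5/2]].
X = QC⁻¹ = [[-48, -30, 10]] · [[9, 8, 2], [-21/2, -19/2, -5/2], [23/2, 21/2, 5/2]] = [[-2, 6, 4]].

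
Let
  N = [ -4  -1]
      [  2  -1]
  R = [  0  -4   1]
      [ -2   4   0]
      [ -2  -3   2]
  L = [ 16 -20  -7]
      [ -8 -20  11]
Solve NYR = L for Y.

Y = [[-5, -2, 4], [-5, 0, 0]]

Y = N⁻¹LR⁻¹ (apply N⁻¹ on the left and R⁻¹ on the right).
det N = 6; the adjugate gives N⁻¹ = [[-1/6, 1/6], [-1/3, -2/3]].
det R = -2; the adjugate gives R⁻¹ = [[-4, -5/2, 2], [-2, -1, 1], [-7, -4, 4]].
N⁻¹L = [[-4, 0, 3], [0, 20, -5]].
Y = (N⁻¹L)R⁻¹ = [[-5, -2, 4], [-5, 0, 0]].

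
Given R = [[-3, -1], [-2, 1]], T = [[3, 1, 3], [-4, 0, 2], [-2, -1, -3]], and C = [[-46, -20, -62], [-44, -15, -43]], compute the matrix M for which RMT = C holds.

M = [[4, 0, -3], [-2, 1, -1]]

M = R⁻¹CT⁻¹ (apply R⁻¹ on the left and T⁻¹ on the right).
det R = -5, so R⁻¹ = [[-1/5, -1/5], [-2/5, 3/5]].
T has determinant 2; T⁻¹ = [[1, 0, 1], [-8, -3/2, -9], [2, 1/2, 2]].
R⁻¹C = [[18, 7, 21], [-8, -1, -1]].
M = (R⁻¹C)T⁻¹ = [[4, 0, -3], [-2, 1, -1]].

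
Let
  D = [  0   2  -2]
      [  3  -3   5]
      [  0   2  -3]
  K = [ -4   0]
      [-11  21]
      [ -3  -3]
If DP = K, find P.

D is on the left of P, so left-multiply by D⁻¹: P = D⁻¹K.
det D = 6, so D⁻¹ = [[-1/6, 1/3, 2/3], [3/2, 0, -1], [1, 0, -1]].
P = D⁻¹K = [[-1/6, 1/3, 2/3], [3/2, 0, -1], [1, 0, -1]] · [[-4, 0], [-11, 21], [-3, -3]] = [[-5, 5], [-3, 3], [-1, 3]].

P = [[-5, 5], [-3, 3], [-1, 3]]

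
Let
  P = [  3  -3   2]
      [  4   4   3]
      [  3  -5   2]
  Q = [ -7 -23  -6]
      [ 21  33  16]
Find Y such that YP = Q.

Y = [[4, -4, -1], [2, 6, -3]]

P is on the right of Y, so right-multiply by P⁻¹: Y = QP⁻¹.
P has determinant 2; P⁻¹ = [[23/2, -2, -17/2], [1/2, 0, -1/2], [-16, 3, 12]].
Y = QP⁻¹ = [[-7, -23, -6], [21, 33, 16]] · [[23/2, -2, -17/2], [1/2, 0, -1/2], [-16, 3, 12]] = [[4, -4, -1], [2, 6, -3]].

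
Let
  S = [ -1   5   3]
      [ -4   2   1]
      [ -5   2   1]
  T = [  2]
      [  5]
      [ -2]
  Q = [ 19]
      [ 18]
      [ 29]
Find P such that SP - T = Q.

P = [[-4], [4], [-1]]

SP = Q + T = [[21], [23], [27]].
Since S multiplies P on the left, P = S⁻¹(Q + T).
det S = 1, so S⁻¹ = [[0, 1, -1], [-1, 14, -11], [2, -23, 18]].
P = S⁻¹(Q + T) = [[-4], [4], [-1]].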